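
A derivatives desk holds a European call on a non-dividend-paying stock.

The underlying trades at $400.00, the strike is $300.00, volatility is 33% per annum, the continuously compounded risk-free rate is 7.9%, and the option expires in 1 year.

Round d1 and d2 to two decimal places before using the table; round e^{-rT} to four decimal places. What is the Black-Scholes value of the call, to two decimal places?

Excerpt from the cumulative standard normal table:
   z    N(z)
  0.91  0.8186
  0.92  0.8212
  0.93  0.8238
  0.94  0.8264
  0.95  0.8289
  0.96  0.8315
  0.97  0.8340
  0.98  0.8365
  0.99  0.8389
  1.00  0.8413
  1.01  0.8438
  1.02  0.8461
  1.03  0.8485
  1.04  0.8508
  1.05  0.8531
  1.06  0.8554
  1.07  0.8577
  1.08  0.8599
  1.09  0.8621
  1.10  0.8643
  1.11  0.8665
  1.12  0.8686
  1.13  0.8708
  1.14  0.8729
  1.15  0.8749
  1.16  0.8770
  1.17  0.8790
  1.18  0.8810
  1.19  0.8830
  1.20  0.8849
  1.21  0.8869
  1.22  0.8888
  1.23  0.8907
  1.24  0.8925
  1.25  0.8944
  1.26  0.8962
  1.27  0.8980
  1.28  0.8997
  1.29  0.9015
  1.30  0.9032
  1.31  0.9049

$130.11

T = 1;  σ√T = 0.3300
d₁ = [ln(400/300) + (0.079 + 0.33²/2)·1] / 0.3300 = [0.2877 + 0.1335] / 0.3300 = 1.2762 ⇒ 1.28
d₂ = d₁ − σ√T = 1.2762 − 0.3300 = 0.9462 ⇒ 0.95
e^(−rT) = e^(−0.079·1) = 0.9240
N(d₁) = N(1.28) = 0.8997;  N(d₂) = N(0.95) = 0.8289
C = 400·0.8997 − 300·0.9240·0.8289 = 359.8800 − 229.7711 = 130.1089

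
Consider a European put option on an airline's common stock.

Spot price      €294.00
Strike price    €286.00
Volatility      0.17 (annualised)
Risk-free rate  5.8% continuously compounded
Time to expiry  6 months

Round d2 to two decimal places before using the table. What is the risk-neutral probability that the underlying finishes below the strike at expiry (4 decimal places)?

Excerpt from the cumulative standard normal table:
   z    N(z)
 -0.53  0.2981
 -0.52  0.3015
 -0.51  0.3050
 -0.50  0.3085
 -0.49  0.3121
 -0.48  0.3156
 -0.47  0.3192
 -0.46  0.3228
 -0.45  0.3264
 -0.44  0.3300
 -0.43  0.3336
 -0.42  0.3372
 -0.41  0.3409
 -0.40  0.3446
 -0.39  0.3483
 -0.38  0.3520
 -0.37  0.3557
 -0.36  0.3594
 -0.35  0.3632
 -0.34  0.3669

σ√T = 0.17·√0.5 = 0.1202
d₁ = [ln(294/286) + (0.058 + 0.17²/2)·0.5] / 0.1202 = [0.0276 + 0.0362] / 0.1202 = 0.5309 → 0.53
d₂ = d₁ − σ√T = 0.5309 − 0.1202 = 0.4106 → 0.41
Pr(exercise) under Q = N(−d₂) = N(-0.41) = 0.3409

0.3409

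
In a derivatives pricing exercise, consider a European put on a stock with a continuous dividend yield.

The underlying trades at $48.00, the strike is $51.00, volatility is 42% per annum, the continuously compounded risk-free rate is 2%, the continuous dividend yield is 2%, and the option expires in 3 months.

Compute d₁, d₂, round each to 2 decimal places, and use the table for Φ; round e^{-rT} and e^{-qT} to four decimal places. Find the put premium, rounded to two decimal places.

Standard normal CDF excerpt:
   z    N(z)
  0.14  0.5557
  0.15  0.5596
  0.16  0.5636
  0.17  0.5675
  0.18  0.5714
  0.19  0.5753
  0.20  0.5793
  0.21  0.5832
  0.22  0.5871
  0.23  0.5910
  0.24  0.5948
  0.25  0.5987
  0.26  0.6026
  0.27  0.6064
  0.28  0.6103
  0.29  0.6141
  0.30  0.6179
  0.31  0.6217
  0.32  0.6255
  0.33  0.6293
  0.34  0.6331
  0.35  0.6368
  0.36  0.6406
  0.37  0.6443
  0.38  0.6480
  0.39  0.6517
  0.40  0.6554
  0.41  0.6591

σ√T = 0.42 × 0.5000 = 0.2100
ln(S/K) + (r − q + σ²/2)T = ln(48/51) + (0.02 − 0.02 + 0.42²/2)·0.25 = -0.0606 + 0.0220 = -0.0386
d₁ = -0.0386 / 0.2100 = -0.1837 ≈ -0.18
d₂ = d₁ − σ√T = -0.1837 − 0.2100 = -0.3937 ≈ -0.39
exp(−qT) = exp(−0.02·0.25) = 0.9950;  exp(−rT) = exp(−0.02·0.25) = 0.9950
N(−d₂) = N(0.39) = 0.6517;  N(−d₁) = N(0.18) = 0.5714
P = 51·0.9950·0.6517 − 48·0.9950·0.5714 = 33.0705 − 27.2901 = 5.7805

$5.78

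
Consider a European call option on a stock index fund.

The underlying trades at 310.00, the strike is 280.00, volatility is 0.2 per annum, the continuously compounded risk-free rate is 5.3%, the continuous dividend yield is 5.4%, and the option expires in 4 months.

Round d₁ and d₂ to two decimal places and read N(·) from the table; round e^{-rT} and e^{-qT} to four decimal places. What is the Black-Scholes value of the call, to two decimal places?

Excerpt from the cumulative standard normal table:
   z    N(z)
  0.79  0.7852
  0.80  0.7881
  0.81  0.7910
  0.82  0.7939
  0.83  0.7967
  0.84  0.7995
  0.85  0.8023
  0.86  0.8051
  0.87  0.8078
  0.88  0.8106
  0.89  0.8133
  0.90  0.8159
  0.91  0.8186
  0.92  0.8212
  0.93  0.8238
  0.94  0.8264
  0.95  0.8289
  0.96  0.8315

33.22

T = 0.3333;  σ√T = 0.1155
ln(S/K) + (r − q + σ²/2)T = ln(310/280) + (0.053 − 0.054 + 0.2²/2)·0.3333 = 0.1018 + 0.0063 = 0.1081
d₁ = 0.1081 / 0.1155 = 0.9363 → 0.94
d₂ = d₁ − σ√T = 0.9363 − 0.1155 = 0.8208 → 0.82
exp(−qT) = exp(−0.054·0.3333) = 0.9822;  exp(−rT) = exp(−0.053·0.3333) = 0.9825
N(d₁) = N(0.94) = 0.8264;  N(d₂) = N(0.82) = 0.7939
C = 310·0.9822·0.8264 − 280·0.9825·0.7939 = 251.6239 − 218.4019 = 33.2220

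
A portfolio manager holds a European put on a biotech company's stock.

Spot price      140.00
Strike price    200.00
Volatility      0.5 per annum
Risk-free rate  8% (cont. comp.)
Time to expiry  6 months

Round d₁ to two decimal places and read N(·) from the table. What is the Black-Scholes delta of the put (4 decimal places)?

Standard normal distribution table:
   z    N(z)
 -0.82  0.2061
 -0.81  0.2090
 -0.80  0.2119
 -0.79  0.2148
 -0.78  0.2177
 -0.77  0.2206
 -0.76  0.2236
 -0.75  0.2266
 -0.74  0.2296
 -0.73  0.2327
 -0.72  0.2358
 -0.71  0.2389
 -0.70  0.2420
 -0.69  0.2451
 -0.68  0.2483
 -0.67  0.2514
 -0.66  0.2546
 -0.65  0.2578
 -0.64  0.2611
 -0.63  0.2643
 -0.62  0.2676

T = 0.5;  σ√T = 0.3536
ln(S/K) + (r + σ²/2)T = ln(140/200) + (0.08 + 0.5²/2)·0.5 = -0.3567 + 0.1025 = -0.2542
d₁ = -0.2542 / 0.3536 = -0.7189 ⇒ -0.72
N(d₁) = N(-0.72) = 0.2358
Δ_put = N(d₁) − 1 = 0.2358 − 1 = -0.7642

-0.7642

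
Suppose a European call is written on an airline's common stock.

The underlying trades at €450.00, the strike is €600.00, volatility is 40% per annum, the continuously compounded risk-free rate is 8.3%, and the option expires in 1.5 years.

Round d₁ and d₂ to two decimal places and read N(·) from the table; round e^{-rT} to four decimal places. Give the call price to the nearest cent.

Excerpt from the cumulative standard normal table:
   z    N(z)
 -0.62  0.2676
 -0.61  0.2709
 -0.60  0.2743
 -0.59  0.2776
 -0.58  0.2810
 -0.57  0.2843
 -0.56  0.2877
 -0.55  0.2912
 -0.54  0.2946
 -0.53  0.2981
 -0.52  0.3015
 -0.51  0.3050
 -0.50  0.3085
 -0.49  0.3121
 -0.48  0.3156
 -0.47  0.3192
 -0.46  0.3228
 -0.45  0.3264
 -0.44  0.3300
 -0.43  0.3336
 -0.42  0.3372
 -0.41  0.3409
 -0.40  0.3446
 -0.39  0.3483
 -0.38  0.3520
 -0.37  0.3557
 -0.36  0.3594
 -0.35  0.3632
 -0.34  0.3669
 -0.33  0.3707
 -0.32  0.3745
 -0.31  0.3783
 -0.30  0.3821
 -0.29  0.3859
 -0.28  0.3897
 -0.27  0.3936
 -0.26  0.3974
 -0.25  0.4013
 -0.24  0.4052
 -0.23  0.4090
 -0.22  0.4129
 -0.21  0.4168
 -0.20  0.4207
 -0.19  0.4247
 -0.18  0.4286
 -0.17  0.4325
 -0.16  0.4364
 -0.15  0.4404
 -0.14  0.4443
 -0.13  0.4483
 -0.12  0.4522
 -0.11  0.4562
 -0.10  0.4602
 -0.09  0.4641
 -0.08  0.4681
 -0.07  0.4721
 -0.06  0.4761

€59.99

σ√T = 0.4 × 1.2247 = 0.4899
d₁ = [ln(450/600) + (0.083 + 0.4²/2)·1.5] / 0.4899 = [-0.2877 + 0.2445] / 0.4899 = -0.0881 ⇒ -0.09
d₂ = d₁ − σ√T = -0.0881 − 0.4899 = -0.5780 ⇒ -0.58
exp(−rT) = exp(−0.083·1.5) = 0.8829
N(d₁) = N(-0.09) = 0.4641;  N(d₂) = N(-0.58) = 0.2810
C = 450·0.4641 − 600·0.8829·0.2810 = 208.8450 − 148.8569 = 59.9881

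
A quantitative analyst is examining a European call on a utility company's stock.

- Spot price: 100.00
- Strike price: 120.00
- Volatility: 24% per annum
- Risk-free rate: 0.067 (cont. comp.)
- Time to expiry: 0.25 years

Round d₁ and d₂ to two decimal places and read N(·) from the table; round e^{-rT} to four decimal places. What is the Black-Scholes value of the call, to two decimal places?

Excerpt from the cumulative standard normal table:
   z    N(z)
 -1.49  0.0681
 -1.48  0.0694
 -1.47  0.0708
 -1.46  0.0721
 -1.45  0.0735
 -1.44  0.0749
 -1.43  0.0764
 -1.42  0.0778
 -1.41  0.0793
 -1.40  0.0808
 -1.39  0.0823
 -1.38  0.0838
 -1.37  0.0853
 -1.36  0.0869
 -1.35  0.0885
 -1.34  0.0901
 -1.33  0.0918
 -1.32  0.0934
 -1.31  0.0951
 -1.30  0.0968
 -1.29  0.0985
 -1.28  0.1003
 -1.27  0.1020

T = 0.25;  σ√T = 0.1200
ln(S/K) + (r + σ²/2)T = ln(100/120) + (0.067 + 0.24²/2)·0.25 = -0.1823 + 0.0239 = -0.1584
d₁ = -0.1584 / 0.1200 = -1.3198 ⇒ -1.32
d₂ = d₁ − σ√T = -1.3198 − 0.1200 = -1.4398 ⇒ -1.44
exp(−rT) = exp(−0.067·0.25) = 0.9834
C = 100·N(-1.32) − 120·0.9834·N(-1.44) = 100·0.0934 − 120·0.9834·0.0749 = 9.3400 − 8.8388 = 0.5012

0.50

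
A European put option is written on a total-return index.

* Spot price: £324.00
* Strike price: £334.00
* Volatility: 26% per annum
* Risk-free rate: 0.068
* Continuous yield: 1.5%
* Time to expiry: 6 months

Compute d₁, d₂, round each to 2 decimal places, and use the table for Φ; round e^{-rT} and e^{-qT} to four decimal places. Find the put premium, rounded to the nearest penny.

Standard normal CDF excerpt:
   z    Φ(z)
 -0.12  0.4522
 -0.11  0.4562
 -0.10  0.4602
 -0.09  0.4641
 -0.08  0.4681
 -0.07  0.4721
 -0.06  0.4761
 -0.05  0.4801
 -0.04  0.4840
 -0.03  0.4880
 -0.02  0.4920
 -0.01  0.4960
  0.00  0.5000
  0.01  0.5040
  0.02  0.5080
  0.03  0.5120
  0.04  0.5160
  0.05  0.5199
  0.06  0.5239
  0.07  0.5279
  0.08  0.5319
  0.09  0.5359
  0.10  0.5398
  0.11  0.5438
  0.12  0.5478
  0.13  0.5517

£23.75

T = 0.5;  σ√T = 0.1838
d₁ = [ln(324/334) + (0.068 − 0.015 + ½·0.26²)·0.5] / (σ√T) = (-0.0304 + 0.0434) / 0.1838 = 0.0707 → 0.07
d₂ = 0.0707 − 0.1838 = -0.1131 → -0.11
exp(−qT) = exp(−0.015·0.5) = 0.9925;  exp(−rT) = exp(−0.068·0.5) = 0.9666
P = 334·0.9666·N(0.11) − 324·0.9925·N(-0.07) = 334·0.9666·0.5438 − 324·0.9925·0.4721 = 175.5628 − 151.8132 = 23.7496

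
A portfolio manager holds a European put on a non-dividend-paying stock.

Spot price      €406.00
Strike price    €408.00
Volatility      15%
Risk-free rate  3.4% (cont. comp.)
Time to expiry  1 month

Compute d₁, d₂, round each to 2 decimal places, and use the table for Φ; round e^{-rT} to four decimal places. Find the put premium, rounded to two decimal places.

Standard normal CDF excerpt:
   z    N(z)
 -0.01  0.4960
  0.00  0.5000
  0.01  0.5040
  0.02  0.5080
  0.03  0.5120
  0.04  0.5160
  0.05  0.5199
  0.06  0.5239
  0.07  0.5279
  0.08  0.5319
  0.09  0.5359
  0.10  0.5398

σ√T = 0.15·√0.08333 = 0.0433
d₁ = [ln(406/408) + (0.034 + ½·0.15²)·0.08333] / (σ√T) = (-0.0049 + 0.0038) / 0.0433 = -0.0264 ⇒ -0.03
d₂ = -0.0264 − 0.0433 = -0.0697 ⇒ -0.07
exp(−rT) = exp(−0.034·0.08333) = 0.9972
P = 408·0.9972·N(0.07) − 406·N(0.03) = 408·0.9972·0.5279 − 406·0.5120 = 214.7801 − 207.8720 = 6.9081

€6.91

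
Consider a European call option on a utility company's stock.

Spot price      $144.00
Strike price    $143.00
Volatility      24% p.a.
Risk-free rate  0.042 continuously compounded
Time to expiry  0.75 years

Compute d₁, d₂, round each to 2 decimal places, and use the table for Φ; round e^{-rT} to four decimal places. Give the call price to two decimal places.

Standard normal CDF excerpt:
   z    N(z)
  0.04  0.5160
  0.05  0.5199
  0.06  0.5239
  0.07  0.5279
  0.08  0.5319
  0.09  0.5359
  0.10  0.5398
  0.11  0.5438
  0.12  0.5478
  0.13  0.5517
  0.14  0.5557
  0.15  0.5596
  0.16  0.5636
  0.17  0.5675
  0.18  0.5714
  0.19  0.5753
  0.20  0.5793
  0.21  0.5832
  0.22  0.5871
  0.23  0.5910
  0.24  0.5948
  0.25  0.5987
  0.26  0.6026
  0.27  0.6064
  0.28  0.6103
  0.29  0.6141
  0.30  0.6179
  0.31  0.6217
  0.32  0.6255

T = 0.75;  σ√T = 0.2078
d₁ = [ln(144/143) + (0.042 + ½·0.24²)·0.75] / (σ√T) = (0.0070 + 0.0531) / 0.2078 = 0.2890 which rounds to 0.29
d₂ = 0.2890 − 0.2078 = 0.0812 which rounds to 0.08
exp(−rT) = exp(−0.042·0.75) = 0.9690
C = 144·N(0.29) − 143·0.9690·N(0.08) = 144·0.6141 − 143·0.9690·0.5319 = 88.4304 − 73.7038 = 14.7266

$14.73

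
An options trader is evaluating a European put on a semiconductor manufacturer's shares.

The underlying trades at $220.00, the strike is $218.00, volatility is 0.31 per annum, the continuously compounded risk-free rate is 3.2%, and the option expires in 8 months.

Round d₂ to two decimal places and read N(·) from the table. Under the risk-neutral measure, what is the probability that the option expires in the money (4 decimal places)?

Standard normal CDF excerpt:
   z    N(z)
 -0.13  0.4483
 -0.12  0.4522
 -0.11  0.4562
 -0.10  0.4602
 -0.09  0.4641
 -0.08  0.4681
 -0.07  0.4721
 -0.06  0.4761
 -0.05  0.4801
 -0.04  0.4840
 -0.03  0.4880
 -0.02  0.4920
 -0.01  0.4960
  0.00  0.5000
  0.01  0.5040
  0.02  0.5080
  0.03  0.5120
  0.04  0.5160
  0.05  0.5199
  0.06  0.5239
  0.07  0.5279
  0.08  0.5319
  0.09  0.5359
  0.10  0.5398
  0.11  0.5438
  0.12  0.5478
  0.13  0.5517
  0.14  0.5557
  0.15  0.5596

σ√T = 0.31 × 0.8165 = 0.2531
ln(S/K) + (r + σ²/2)T = ln(220/218) + (0.032 + 0.31²/2)·0.6667 = 0.0091 + 0.0534 = 0.0625
d₁ = 0.0625 / 0.2531 = 0.2469 → 0.25
d₂ = d₁ − σ√T = 0.2469 − 0.2531 = -0.0062 → -0.01
Risk-neutral Pr[S_T < K] = N(−d₂) = N(0.01) = 0.5040

0.5040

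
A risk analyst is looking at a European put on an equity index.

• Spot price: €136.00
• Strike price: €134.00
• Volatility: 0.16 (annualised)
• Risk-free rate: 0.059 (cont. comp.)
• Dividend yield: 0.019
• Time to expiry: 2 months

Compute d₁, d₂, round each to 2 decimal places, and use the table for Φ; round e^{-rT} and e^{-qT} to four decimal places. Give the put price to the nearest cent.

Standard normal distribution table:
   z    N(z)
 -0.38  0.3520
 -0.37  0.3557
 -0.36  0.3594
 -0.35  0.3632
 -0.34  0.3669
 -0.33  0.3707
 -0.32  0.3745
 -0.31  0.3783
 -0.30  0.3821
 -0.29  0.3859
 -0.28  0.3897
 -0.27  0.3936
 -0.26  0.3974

σ√T = 0.16·√0.1667 = 0.0653
d₁ = [ln(136/134) + (0.059 − 0.019 + 0.16²/2)·0.1667] / 0.0653 = [0.0148 + 0.0088] / 0.0653 = 0.3615 ⇒ 0.36
d₂ = d₁ − σ√T = 0.3615 − 0.0653 = 0.2962 ⇒ 0.30
exp(−qT) = exp(−0.019·0.1667) = 0.9968;  exp(−rT) = exp(−0.059·0.1667) = 0.9902
N(−d₂) = N(-0.30) = 0.3821;  N(−d₁) = N(-0.36) = 0.3594
P = 134·0.9902·0.3821 − 136·0.9968·0.3594 = 50.6996 − 48.7220 = 1.9776

€1.98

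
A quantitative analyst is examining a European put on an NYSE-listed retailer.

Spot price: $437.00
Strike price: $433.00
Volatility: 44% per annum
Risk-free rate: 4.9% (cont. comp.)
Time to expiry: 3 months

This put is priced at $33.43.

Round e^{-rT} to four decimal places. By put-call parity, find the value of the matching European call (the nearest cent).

$42.71

exp(−rT) = exp(−0.049·0.25) = 0.9878
Put-call parity: C − P = S − K·e^(−rT) = 437 − 433·0.9878 = 437 − 427.7174 = 9.2826
C = P + (C − P) = 33.43 + (9.2826) = 42.7126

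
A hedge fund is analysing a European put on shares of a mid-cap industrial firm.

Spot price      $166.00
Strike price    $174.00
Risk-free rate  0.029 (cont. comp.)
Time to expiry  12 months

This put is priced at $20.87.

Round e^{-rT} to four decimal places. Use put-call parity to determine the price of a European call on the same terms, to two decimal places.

e^(−rT) = e^(−0.029·1) = 0.9714
Put-call parity: C − P = S − K·e^(−rT) = 166 − 174·0.9714 = 166 − 169.0236 = -3.0236
C = P + (C − P) = 20.87 + (-3.0236) = 17.8464

$17.85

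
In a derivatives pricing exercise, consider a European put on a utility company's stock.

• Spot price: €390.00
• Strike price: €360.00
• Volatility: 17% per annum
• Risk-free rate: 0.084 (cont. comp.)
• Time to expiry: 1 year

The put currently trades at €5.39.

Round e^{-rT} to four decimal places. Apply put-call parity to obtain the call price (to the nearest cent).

e^(−rT) = e^(−0.084·1) = 0.9194
Put-call parity: C − P = S − K·e^(−rT) = 390 − 360·0.9194 = 390 − 330.9840 = 59.0160
C = P + (C − P) = 5.39 + (59.0160) = 64.4060

€64.41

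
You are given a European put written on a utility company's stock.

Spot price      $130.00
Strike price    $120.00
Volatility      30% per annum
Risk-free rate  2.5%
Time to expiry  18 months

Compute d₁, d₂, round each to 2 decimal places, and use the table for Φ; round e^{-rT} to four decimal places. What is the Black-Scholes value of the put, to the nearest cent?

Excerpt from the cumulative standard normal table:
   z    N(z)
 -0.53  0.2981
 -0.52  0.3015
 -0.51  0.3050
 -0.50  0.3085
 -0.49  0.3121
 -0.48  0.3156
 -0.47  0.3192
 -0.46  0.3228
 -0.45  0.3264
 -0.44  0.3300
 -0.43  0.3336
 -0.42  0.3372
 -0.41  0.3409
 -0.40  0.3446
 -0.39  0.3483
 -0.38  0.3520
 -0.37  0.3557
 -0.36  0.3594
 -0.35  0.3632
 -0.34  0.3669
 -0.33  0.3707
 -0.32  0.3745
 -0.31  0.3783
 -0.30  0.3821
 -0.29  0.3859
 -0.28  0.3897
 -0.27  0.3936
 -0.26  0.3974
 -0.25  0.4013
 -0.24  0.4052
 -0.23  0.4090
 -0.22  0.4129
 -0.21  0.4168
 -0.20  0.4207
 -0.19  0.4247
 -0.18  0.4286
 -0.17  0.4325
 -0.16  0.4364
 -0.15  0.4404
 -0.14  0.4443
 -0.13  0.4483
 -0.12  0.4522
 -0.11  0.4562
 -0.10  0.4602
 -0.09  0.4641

$11.25

σ√T = 0.3 × 1.2247 = 0.3674
ln(S/K) + (r + σ²/2)T = ln(130/120) + (0.025 + 0.3²/2)·1.5 = 0.0800 + 0.1050 = 0.1850
d₁ = 0.1850 / 0.3674 = 0.5036 which rounds to 0.50
d₂ = d₁ − σ√T = 0.5036 − 0.3674 = 0.1362 which rounds to 0.14
e^(−rT) = e^(−0.025·1.5) = 0.9632
N(−d₂) = N(-0.14) = 0.4443;  N(−d₁) = N(-0.50) = 0.3085
P = 120·0.9632·0.4443 − 130·0.3085 = 51.3540 − 40.1050 = 11.2490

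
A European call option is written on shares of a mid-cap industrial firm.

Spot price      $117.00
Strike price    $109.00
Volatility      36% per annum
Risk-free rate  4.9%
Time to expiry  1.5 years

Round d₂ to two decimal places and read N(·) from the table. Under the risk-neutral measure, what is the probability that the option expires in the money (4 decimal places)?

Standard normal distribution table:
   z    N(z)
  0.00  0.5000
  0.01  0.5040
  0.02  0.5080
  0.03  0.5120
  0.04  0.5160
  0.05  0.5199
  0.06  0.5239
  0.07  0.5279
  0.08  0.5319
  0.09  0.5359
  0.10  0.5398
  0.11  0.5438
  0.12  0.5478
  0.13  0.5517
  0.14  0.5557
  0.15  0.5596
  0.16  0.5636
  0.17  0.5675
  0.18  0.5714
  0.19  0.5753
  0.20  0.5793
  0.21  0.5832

σ√T = 0.36 × 1.2247 = 0.4409
d₁ = [ln(117/109) + (0.049 + ½·0.36²)·1.5] / (σ√T) = (0.0708 + 0.1707) / 0.4409 = 0.5478 which rounds to 0.55
d₂ = 0.5478 − 0.4409 = 0.1069 which rounds to 0.11
Pr(exercise) under Q = N(d₂) = 0.5438

0.5438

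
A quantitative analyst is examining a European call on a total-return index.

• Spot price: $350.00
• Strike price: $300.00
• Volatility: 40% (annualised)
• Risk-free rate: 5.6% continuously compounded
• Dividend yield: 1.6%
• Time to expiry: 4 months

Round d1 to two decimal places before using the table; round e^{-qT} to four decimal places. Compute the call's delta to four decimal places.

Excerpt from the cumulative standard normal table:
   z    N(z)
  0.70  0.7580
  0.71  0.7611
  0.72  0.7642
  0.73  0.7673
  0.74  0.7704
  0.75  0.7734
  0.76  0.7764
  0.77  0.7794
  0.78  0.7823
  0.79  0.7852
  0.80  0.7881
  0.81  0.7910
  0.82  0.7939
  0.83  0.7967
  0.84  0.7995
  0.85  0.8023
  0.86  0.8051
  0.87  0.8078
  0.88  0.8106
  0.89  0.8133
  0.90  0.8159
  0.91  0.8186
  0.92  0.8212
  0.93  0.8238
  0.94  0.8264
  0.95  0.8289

σ√T = 0.4·√0.3333 = 0.2309
d₁ = [ln(350/300) + (0.056 − 0.016 + 0.4²/2)·0.3333] / 0.2309 = [0.1542 + 0.0400] / 0.2309 = 0.8407 ⇒ 0.84
N(d₁) = N(0.84) = 0.7995
Δ_call = exp(−qT)·N(d₁) = 0.9947·0.7995 = 0.7953

0.7953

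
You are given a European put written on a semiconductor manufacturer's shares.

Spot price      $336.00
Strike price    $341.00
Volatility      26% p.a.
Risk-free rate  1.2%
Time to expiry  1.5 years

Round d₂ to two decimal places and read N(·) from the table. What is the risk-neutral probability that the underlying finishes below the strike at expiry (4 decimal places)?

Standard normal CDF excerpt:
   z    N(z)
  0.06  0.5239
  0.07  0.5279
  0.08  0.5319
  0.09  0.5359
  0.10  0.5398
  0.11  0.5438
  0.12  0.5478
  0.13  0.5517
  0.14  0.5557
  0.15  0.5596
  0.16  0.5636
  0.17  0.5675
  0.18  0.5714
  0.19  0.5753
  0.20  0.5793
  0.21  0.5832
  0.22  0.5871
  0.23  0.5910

0.5596

T = 1.5;  σ√T = 0.3184
d₁ = [ln(336/341) + (0.012 + 0.26²/2)·1.5] / 0.3184 = [-0.0148 + 0.0687] / 0.3184 = 0.1694 which rounds to 0.17
d₂ = d₁ − σ√T = 0.1694 − 0.3184 = -0.1491 which rounds to -0.15
Risk-neutral Pr[S_T < K] = N(−d₂) = N(0.15) = 0.5596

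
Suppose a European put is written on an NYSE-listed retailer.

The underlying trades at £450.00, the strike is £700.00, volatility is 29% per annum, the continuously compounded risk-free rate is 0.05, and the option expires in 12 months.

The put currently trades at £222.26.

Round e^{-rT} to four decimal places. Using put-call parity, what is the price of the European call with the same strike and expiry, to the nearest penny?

e^(−rT) = e^(−0.05·1) = 0.9512
Put-call parity: C − P = S − K·e^(−rT) = 450 − 700·0.9512 = 450 − 665.8400 = -215.8400
C = P + (C − P) = 222.26 + (-215.8400) = 6.4200

£6.42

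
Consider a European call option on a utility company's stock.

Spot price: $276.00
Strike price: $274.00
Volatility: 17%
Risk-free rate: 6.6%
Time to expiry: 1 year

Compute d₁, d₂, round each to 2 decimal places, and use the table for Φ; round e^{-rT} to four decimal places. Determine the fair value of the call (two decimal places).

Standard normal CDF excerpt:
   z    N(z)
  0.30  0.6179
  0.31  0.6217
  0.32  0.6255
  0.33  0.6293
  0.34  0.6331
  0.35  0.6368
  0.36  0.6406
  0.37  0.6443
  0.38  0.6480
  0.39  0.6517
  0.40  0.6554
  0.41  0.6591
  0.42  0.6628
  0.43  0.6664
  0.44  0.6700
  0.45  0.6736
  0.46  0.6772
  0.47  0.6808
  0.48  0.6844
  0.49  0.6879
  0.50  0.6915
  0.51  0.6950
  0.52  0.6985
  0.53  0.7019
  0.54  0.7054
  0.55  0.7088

$29.45

T = 1;  σ√T = 0.1700
d₁ = [ln(276/274) + (0.066 + 0.17²/2)·1] / 0.1700 = [0.0073 + 0.0805] / 0.1700 = 0.5160 ⇒ 0.52
d₂ = d₁ − σ√T = 0.5160 − 0.1700 = 0.3460 ⇒ 0.35
exp(−rT) = exp(−0.066·1) = 0.9361
N(d₁) = N(0.52) = 0.6985;  N(d₂) = N(0.35) = 0.6368
C = 276·0.6985 − 274·0.9361·0.6368 = 192.7860 − 163.3337 = 29.4523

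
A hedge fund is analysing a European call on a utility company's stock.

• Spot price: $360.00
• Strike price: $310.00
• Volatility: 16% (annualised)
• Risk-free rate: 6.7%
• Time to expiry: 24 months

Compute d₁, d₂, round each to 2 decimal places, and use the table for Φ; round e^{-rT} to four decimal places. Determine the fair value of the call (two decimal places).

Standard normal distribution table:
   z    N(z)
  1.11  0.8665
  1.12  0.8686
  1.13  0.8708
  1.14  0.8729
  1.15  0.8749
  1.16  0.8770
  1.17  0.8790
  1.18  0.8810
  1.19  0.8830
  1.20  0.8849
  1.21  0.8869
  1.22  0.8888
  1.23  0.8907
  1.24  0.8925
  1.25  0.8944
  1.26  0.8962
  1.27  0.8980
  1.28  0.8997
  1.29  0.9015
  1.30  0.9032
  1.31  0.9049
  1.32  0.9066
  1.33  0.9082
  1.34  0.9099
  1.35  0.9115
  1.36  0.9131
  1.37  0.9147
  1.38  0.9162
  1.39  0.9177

σ√T = 0.16 × 1.4142 = 0.2263
d₁ = [ln(360/310) + (0.067 + 0.16²/2)·2] / 0.2263 = [0.1495 + 0.1596] / 0.2263 = 1.3662 ≈ 1.37
d₂ = d₁ − σ√T = 1.3662 − 0.2263 = 1.1399 ≈ 1.14
e^(−rT) = e^(−0.067·2) = 0.8746
C = 360·N(1.37) − 310·0.8746·N(1.14) = 360·0.9147 − 310·0.8746·0.8729 = 329.2920 − 236.6659 = 92.6261

$92.63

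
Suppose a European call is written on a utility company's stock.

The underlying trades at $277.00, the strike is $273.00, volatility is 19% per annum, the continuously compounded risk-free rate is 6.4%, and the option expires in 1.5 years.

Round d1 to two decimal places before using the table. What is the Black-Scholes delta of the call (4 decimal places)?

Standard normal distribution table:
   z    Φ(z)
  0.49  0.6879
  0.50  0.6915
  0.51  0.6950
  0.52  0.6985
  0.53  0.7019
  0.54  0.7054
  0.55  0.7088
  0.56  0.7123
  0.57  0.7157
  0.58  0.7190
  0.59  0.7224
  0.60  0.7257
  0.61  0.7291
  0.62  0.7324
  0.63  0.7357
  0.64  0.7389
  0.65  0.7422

T = 1.5;  σ√T = 0.2327
ln(S/K) + (r + σ²/2)T = ln(277/273) + (0.064 + 0.19²/2)·1.5 = 0.0145 + 0.1231 = 0.1376
d₁ = 0.1376 / 0.2327 = 0.5914 → 0.59
N(d₁) = N(0.59) = 0.7224
Δ_call = N(d₁) = 0.7224

0.7224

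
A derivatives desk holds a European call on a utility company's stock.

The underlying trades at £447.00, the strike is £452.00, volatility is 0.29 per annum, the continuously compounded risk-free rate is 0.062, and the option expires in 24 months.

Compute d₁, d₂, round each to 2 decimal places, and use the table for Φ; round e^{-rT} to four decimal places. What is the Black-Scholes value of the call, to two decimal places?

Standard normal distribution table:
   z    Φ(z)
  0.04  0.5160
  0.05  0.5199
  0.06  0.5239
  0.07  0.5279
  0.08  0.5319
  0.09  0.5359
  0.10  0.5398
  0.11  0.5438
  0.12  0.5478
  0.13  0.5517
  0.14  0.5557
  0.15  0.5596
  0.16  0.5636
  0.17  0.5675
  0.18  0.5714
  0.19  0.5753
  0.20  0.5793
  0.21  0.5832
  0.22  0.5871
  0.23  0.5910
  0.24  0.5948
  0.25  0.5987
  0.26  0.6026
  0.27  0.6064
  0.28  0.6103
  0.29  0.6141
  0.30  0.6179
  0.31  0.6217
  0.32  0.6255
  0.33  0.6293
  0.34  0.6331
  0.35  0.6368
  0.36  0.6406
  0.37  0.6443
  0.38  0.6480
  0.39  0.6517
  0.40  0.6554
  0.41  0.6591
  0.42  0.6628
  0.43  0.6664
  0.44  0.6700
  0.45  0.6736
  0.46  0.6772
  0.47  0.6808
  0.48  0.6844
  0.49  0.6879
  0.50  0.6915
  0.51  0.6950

σ√T = 0.29 × 1.4142 = 0.4101
d₁ = [ln(447/452) + (0.062 + 0.29²/2)·2] / 0.4101 = [-0.0111 + 0.2081] / 0.4101 = 0.4803 which rounds to 0.48
d₂ = d₁ − σ√T = 0.4803 − 0.4101 = 0.0702 which rounds to 0.07
e^(−rT) = e^(−0.062·2) = 0.8834
C = 447·N(0.48) − 452·0.8834·N(0.07) = 447·0.6844 − 452·0.8834·0.5279 = 305.9268 − 210.7888 = 95.1380

£95.14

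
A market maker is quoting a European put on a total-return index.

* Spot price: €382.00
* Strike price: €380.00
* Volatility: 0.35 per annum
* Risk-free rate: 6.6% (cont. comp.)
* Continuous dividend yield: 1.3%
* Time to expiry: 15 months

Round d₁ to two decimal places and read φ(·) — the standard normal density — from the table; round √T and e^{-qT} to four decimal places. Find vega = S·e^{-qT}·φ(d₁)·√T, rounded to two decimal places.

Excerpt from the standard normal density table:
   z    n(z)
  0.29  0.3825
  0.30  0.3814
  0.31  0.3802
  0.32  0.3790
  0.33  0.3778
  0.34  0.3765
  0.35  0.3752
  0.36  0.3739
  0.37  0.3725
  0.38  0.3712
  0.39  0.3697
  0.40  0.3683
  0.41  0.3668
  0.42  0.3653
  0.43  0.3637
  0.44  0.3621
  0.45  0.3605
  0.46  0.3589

σ√T = 0.35·√1.25 = 0.3913
d₁ = [ln(382/380) + (0.066 − 0.013 + ½·0.35²)·1.25] / (σ√T) = (0.0052 + 0.1428) / 0.3913 = 0.3784 ⇒ 0.38
√T = √1.25 = 1.1180
φ(d₁) = φ(0.38) = 0.3712
e^(−qT) = e^(−0.013·1.25) = 0.9839
vega = S·e^(−qT)·φ(d₁)·√T = 382·0.9839·0.3712·1.1180 = 155.9783

155.98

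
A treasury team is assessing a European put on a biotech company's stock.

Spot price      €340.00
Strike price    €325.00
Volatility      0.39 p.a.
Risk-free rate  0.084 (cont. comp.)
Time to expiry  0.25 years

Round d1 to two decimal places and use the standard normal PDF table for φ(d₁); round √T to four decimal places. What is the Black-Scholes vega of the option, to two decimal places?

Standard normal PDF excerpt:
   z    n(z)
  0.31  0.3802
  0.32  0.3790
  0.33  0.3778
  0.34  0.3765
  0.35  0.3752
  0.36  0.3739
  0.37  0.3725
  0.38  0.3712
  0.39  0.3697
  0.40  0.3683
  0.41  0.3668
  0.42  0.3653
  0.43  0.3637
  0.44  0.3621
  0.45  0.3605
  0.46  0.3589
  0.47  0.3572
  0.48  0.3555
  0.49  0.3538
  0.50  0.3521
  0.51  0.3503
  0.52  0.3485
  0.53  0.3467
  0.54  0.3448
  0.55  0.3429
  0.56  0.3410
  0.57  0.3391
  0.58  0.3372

T = 0.25;  σ√T = 0.1950
d₁ = [ln(340/325) + (0.084 + ½·0.39²)·0.25] / (σ√T) = (0.0451 + 0.0400) / 0.1950 = 0.4366 → 0.44
√T = √0.25 = 0.5000
φ(d₁) = φ(0.44) = 0.3621
vega = S·φ(d₁)·√T = 340·0.3621·0.5000 = 61.5570

61.56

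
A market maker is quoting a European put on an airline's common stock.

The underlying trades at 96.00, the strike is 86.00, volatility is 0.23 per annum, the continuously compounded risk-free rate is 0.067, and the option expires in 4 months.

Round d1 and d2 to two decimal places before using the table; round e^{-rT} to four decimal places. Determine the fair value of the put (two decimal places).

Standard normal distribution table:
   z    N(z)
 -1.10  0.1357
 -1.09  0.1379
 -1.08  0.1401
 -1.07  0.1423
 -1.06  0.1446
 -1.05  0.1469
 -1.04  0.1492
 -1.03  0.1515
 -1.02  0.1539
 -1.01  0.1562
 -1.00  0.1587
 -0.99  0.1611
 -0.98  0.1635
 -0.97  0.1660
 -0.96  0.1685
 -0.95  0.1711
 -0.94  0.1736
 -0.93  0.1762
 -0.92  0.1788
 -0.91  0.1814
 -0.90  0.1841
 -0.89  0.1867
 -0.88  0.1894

0.94

σ√T = 0.23 × 0.5774 = 0.1328
d₁ = [ln(96/86) + (0.067 + ½·0.23²)·0.3333] / (σ√T) = (0.1100 + 0.0312) / 0.1328 = 1.0630 ≈ 1.06
d₂ = 1.0630 − 0.1328 = 0.9302 ≈ 0.93
exp(−rT) = exp(−0.067·0.3333) = 0.9779
N(−d₂) = N(-0.93) = 0.1762;  N(−d₁) = N(-1.06) = 0.1446
P = 86·0.9779·0.1762 − 96·0.1446 = 14.8183 − 13.8816 = 0.9367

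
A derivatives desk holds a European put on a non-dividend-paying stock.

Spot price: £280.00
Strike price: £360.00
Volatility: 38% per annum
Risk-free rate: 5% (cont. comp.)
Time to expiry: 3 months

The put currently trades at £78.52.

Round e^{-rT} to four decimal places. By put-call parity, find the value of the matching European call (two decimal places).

£2.98

e^(−rT) = e^(−0.05·0.25) = 0.9876
Put-call parity: C − P = S − K·e^(−rT) = 280 − 360·0.9876 = 280 − 355.5360 = -75.5360
C = P + (C − P) = 78.52 + (-75.5360) = 2.9840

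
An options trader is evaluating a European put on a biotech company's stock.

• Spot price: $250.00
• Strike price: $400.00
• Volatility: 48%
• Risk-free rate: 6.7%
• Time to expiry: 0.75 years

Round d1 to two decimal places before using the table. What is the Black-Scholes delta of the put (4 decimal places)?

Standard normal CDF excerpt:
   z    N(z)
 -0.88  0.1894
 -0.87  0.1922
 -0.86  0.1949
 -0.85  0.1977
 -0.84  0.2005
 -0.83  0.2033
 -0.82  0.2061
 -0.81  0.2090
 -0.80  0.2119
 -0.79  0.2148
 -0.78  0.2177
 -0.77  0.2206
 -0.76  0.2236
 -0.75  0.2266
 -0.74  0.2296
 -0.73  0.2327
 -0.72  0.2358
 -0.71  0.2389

σ√T = 0.48 × 0.8660 = 0.4157
d₁ = [ln(250/400) + (0.067 + 0.48²/2)·0.75] / 0.4157 = [-0.4700 + 0.1366] / 0.4157 = -0.8019 ⇒ -0.80
N(d₁) = N(-0.80) = 0.2119
Δ_put = N(d₁) − 1 = 0.2119 − 1 = -0.7881

-0.7881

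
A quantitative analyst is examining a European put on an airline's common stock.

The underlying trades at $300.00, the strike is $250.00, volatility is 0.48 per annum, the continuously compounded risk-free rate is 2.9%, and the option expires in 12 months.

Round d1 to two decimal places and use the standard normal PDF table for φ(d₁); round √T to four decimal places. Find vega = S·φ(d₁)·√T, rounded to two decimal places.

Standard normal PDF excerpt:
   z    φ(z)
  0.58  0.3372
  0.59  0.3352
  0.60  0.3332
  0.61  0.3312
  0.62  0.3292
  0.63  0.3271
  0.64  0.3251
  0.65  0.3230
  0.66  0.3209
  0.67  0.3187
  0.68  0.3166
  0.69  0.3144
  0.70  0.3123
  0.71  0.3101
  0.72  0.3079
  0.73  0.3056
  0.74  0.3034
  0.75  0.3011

94.98

σ√T = 0.48 × 1.0000 = 0.4800
ln(S/K) + (r + σ²/2)T = ln(300/250) + (0.029 + 0.48²/2)·1 = 0.1823 + 0.1442 = 0.3265
d₁ = 0.3265 / 0.4800 = 0.6803 ≈ 0.68
√T = √1 = 1.0000
φ(d₁) = φ(0.68) = 0.3166
vega = S·φ(d₁)·√T = 300·0.3166·1.0000 = 94.9800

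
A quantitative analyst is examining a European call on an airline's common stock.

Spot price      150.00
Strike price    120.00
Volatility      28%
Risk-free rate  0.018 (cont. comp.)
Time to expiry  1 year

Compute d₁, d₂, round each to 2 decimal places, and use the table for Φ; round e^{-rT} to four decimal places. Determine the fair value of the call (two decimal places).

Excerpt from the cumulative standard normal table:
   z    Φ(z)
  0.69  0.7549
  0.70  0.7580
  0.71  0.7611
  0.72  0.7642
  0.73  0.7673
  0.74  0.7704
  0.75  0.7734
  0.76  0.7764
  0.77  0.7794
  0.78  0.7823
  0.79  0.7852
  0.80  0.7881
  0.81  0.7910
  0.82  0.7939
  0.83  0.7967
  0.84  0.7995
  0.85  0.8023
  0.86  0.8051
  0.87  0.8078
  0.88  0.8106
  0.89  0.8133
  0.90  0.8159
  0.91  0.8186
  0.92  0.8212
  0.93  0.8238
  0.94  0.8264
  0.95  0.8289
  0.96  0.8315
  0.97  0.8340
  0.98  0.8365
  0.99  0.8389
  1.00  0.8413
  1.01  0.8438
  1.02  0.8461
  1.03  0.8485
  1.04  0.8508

σ√T = 0.28 × 1.0000 = 0.2800
d₁ = [ln(150/120) + (0.018 + ½·0.28²)·1] / (σ√T) = (0.2231 + 0.0572) / 0.2800 = 1.0012 ≈ 1.00
d₂ = 1.0012 − 0.2800 = 0.7212 ≈ 0.72
exp(−rT) = exp(−0.018·1) = 0.9822
N(d₁) = N(1.00) = 0.8413;  N(d₂) = N(0.72) = 0.7642
C = 150·0.8413 − 120·0.9822·0.7642 = 126.1950 − 90.0717 = 36.1233

36.12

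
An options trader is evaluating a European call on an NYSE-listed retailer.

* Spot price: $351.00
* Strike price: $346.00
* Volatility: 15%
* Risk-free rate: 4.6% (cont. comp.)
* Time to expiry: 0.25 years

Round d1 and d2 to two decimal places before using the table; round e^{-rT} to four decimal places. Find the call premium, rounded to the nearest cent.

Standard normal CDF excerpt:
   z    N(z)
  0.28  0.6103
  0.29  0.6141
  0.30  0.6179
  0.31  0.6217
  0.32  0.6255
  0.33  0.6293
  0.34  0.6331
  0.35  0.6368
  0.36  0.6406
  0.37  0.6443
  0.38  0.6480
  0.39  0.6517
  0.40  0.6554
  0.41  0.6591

$14.79

σ√T = 0.15·√0.25 = 0.0750
ln(S/K) + (r + σ²/2)T = ln(351/346) + (0.046 + 0.15²/2)·0.25 = 0.0143 + 0.0143 = 0.0287
d₁ = 0.0287 / 0.0750 = 0.3821 ⇒ 0.38
d₂ = d₁ − σ√T = 0.3821 − 0.0750 = 0.3071 ⇒ 0.31
e^(−rT) = e^(−0.046·0.25) = 0.9886
C = 351·N(0.38) − 346·0.9886·N(0.31) = 351·0.6480 − 346·0.9886·0.6217 = 227.4480 − 212.6560 = 14.7920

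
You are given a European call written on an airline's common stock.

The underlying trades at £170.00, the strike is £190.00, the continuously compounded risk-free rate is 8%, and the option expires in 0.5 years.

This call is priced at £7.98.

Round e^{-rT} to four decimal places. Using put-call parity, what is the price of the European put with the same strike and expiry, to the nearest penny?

£20.53

e^(−rT) = e^(−0.08·0.5) = 0.9608
Put-call parity: C − P = S − K·e^(−rT) = 170 − 190·0.9608 = 170 − 182.5520 = -12.5520
P = C − (C − P) = 7.98 − (-12.5520) = 20.5320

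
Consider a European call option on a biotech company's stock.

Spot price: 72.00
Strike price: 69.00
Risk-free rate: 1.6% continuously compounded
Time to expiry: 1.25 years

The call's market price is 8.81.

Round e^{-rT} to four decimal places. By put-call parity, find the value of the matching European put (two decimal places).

e^(−rT) = e^(−0.016·1.25) = 0.9802
Put-call parity: C − P = S − K·e^(−rT) = 72 − 69·0.9802 = 72 − 67.6338 = 4.3662
P = C − (C − P) = 8.81 − (4.3662) = 4.4438

4.44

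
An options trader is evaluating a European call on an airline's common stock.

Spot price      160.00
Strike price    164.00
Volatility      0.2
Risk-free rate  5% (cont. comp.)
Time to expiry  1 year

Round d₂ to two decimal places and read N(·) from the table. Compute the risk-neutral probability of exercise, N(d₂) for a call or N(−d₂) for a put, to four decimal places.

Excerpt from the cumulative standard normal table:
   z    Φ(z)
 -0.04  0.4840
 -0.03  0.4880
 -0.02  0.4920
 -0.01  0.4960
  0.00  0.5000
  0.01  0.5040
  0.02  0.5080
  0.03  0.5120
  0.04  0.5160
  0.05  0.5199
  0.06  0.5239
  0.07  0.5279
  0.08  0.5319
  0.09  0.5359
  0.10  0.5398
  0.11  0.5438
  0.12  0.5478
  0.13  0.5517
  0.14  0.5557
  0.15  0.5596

T = 1;  σ√T = 0.2000
d₁ = [ln(160/164) + (0.05 + 0.2²/2)·1] / 0.2000 = [-0.0247 + 0.0700] / 0.2000 = 0.2265 → 0.23
d₂ = d₁ − σ√T = 0.2265 − 0.2000 = 0.0265 → 0.03
Risk-neutral Pr[S_T > K] = N(d₂) = N(0.03) = 0.5120

0.5120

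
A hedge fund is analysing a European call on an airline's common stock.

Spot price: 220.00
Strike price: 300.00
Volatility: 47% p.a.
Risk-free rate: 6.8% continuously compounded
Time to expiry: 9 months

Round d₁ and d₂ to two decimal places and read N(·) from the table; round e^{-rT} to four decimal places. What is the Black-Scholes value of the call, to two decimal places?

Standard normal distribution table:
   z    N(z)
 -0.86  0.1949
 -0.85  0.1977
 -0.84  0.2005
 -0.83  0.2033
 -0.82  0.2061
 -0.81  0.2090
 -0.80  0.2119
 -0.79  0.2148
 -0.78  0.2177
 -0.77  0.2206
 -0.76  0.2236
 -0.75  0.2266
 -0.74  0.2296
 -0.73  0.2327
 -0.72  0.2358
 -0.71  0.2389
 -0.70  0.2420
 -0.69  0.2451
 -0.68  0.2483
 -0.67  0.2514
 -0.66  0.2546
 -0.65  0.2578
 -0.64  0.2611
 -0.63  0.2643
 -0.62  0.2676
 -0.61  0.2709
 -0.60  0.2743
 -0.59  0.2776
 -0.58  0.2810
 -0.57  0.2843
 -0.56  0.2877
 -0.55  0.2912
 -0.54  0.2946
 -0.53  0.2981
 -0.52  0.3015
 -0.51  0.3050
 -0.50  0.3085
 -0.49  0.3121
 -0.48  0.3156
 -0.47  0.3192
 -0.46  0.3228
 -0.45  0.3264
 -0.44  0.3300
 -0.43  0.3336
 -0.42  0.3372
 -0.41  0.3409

16.23

σ√T = 0.47 × 0.8660 = 0.4070
d₁ = [ln(220/300) + (0.068 + ½·0.47²)·0.75] / (σ√T) = (-0.3102 + 0.1338) / 0.4070 = -0.4332 → -0.43
d₂ = -0.4332 − 0.4070 = -0.8402 → -0.84
exp(−rT) = exp(−0.068·0.75) = 0.9503
N(d₁) = N(-0.43) = 0.3336;  N(d₂) = N(-0.84) = 0.2005
C = 220·0.3336 − 300·0.9503·0.2005 = 73.3920 − 57.1605 = 16.2315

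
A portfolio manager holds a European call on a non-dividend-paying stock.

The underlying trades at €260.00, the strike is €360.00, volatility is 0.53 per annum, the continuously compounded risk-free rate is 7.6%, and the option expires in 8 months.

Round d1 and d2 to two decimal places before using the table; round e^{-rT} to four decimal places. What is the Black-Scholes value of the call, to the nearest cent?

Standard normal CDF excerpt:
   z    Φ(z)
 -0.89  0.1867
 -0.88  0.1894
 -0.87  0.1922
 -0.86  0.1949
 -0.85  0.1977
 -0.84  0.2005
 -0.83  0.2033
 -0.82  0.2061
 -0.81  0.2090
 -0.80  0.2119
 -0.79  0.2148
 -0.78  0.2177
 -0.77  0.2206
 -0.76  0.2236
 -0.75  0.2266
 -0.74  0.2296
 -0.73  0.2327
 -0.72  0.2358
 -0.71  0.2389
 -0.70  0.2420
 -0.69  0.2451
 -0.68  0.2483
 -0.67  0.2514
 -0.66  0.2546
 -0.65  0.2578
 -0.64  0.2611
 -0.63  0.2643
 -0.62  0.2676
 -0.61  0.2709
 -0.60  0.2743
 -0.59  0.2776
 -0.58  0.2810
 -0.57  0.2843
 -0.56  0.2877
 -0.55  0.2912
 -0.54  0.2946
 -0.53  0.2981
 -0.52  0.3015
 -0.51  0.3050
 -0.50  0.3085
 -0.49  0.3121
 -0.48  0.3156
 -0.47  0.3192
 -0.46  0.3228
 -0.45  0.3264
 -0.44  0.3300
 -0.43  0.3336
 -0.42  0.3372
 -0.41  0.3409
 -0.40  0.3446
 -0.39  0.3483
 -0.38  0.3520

€20.02

σ√T = 0.53 × 0.8165 = 0.4327
d₁ = [ln(260/360) + (0.076 + 0.53²/2)·0.6667] / 0.4327 = [-0.3254 + 0.1443] / 0.4327 = -0.4185 ≈ -0.42
d₂ = d₁ − σ√T = -0.4185 − 0.4327 = -0.8513 ≈ -0.85
exp(−rT) = exp(−0.076·0.6667) = 0.9506
N(d₁) = N(-0.42) = 0.3372;  N(d₂) = N(-0.85) = 0.1977
C = 260·0.3372 − 360·0.9506·0.1977 = 87.6720 − 67.6561 = 20.0159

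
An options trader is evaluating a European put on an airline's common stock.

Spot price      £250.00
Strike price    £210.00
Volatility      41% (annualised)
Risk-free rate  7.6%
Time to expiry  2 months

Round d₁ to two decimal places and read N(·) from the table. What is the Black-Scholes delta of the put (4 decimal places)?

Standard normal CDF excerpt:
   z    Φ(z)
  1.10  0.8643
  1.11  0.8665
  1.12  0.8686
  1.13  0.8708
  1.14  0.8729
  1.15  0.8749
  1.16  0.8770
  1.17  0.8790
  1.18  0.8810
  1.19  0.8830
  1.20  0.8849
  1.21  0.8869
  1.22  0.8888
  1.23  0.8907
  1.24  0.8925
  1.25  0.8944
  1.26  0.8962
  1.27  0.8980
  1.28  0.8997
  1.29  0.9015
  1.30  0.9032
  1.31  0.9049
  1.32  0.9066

T = 0.1667;  σ√T = 0.1674
d₁ = [ln(250/210) + (0.076 + 0.41²/2)·0.1667] / 0.1674 = [0.1744 + 0.0267] / 0.1674 = 1.2010 → 1.20
N(d₁) = N(1.20) = 0.8849
Δ_put = N(d₁) − 1 = 0.8849 − 1 = -0.1151

-0.1151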